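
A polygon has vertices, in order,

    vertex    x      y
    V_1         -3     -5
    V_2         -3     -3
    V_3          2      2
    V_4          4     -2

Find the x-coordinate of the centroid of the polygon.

31/66

Apply Gauss's area formula. First the cross-terms c_i = x_i·y_{i+1} − x_{i+1}·y_i:
  -6, 0, -12, -26  ⇒  2A = -44, A = -22.
Then Σ (x_i + x_{i+1})·c_i = -62, so x̄ = -62 / (6·(-22)) = 31/66.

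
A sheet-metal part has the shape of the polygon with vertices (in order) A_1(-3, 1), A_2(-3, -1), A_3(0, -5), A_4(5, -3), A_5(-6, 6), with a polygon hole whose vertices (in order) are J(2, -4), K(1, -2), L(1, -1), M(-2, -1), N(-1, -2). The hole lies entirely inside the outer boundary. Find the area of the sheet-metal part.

30.5

Outer boundary:
Σ = (6) + (15) + (25) + (12) + (12) = 70
Area = |Σ|/2 = 35.
Hole:
Apply the surveyor's formula: 2A = Σ (x_i·y_{i+1} − x_{i+1}·y_i), indices taken mod 5.
Σ = (0) + (1) + (-3) + (3) + (8) = 9
Area = |Σ|/2 = 4.5.
Net area = 35 − 4.5 = 30.5.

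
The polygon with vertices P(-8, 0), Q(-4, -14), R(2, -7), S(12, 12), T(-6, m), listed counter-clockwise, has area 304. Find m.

13

Write out the shoelace sum; only the two edges meeting at T involve m:
2·Area = [(12·m − (-6)·12) + ((-6)·0 − (-8)·m)] + 276
       = 20·m + 348 = 608
⇒ m = 13.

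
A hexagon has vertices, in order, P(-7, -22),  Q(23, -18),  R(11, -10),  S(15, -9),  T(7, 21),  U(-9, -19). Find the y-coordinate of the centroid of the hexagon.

Apply the shoelace formula. First the cross-terms c_i = x_i·y_{i+1} − x_{i+1}·y_i:
  632, -32, 51, 378, 56, 65  ⇒  2A = 1150, A = 575.
Then Σ (y_i + y_{i+1})·c_i = -23370, so ȳ = -23370 / (6·575) = -779/115.

-779/115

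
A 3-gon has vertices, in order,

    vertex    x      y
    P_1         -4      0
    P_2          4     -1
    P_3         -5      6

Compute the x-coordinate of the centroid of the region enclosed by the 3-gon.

Apply the shoelace formula. First the cross-terms c_i = x_i·y_{i+1} − x_{i+1}·y_i:
  4, 19, 24  ⇒  2A = 47, A = 23.5.
Then Σ (x_i + x_{i+1})·c_i = -235, so x̄ = -235 / (6·23.5) = -5/3.

-5/3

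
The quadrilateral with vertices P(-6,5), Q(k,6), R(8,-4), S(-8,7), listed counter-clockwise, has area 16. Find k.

-10

The doubled signed area Σ (x_i y_{i+1} − x_{i+1} y_i) is linear in k.
With k=0 it equals -58; the coefficient of k is -9 (from the two edges through Q).
So -9·k + -58 = 2·16 = 32 ⇒ k = -10.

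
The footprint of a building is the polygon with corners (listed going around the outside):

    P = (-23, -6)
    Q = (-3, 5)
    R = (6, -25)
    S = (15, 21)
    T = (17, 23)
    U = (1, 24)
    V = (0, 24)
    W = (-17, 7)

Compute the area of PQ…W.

Apply the shoelace (surveyor's) formula: 2A = Σ (x_i·y_{i+1} − x_{i+1}·y_i), indices taken mod 8.
Cross-terms: -133, 45, 501, -12, 385, 24, 408, 263  ⇒  Σ = 1481
Area = |Σ|/2 = 740.5.

740.5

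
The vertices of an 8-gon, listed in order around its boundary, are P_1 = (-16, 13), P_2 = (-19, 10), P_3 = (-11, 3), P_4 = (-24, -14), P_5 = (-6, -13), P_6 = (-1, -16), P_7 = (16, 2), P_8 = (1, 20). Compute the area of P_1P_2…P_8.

P_1→P_2: (-16)(10) − (-19)(13) = 87
P_2→P_3: (-19)(3) − (-11)(10) = 53
P_3→P_4: (-11)(-14) − (-24)(3) = 226
P_4→P_5: (-24)(-13) − (-6)(-14) = 228
P_5→P_6: (-6)(-16) − (-1)(-13) = 83
P_6→P_7: (-1)(2) − (16)(-16) = 254
P_7→P_8: (16)(20) − (1)(2) = 318
P_8→P_1: (1)(13) − (-16)(20) = 333
Σ = 1582
Area = |Σ|/2 = 791.

791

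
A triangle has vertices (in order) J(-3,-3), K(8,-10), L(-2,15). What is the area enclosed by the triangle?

Apply the surveyor's formula: 2A = Σ (x_i·y_{i+1} − x_{i+1}·y_i), indices taken mod 3.
Σ = (54) + (100) + (51) = 205
Area = |Σ|/2 = 102.5.

102.5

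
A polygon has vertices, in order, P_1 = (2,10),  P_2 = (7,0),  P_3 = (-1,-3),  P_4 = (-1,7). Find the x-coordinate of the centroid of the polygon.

152/75

Apply the shoelace formula. First the cross-terms c_i = x_i·y_{i+1} − x_{i+1}·y_i:
  -70, -21, -10, -24  ⇒  2A = -125, A = -62.5.
Then Σ (x_i + x_{i+1})·c_i = -760, so x̄ = -760 / (6·(-62.5)) = 152/75.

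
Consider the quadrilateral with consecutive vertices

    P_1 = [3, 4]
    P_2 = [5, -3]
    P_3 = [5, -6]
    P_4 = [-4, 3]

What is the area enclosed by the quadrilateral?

39

Apply the shoelace (surveyor's) formula: 2A = Σ (x_i·y_{i+1} − x_{i+1}·y_i), indices taken mod 4.
P_1→P_2: (3)(-3) − (5)(4) = -29
P_2→P_3: (5)(-6) − (5)(-3) = -15
P_3→P_4: (5)(3) − (-4)(-6) = -9
P_4→P_1: (-4)(4) − (3)(3) = -25
Σ = -78
Area = |Σ|/2 = 39.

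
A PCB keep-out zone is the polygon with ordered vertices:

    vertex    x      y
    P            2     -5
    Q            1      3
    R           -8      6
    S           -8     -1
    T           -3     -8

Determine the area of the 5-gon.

Apply Gauss's area formula: 2A = Σ (x_i·y_{i+1} − x_{i+1}·y_i), indices taken mod 5.
P→Q: (2)(3) − (1)(-5) = 11
Q→R: (1)(6) − (-8)(3) = 30
R→S: (-8)(-1) − (-8)(6) = 56
S→T: (-8)(-8) − (-3)(-1) = 61
T→P: (-3)(-5) − (2)(-8) = 31
Σ = 189
Area = |Σ|/2 = 94.5.

94.5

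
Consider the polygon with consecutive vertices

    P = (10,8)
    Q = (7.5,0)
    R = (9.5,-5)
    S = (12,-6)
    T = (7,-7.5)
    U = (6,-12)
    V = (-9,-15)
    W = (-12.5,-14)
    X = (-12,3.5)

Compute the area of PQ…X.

391.875

Apply the shoelace (surveyor's) formula: 2A = Σ (x_i·y_{i+1} − x_{i+1}·y_i), indices taken mod 9.
Σ = (-60) + (-37.5) + (3) + (-48) + (-39) + (-198) + (-61.5) + (-211.75) + (-131) = -783.75
Area = |Σ|/2 = 391.875.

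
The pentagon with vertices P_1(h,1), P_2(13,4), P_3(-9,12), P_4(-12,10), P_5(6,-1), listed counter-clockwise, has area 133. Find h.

15

Write out the shoelace sum; only the two edges meeting at P_1 involve h:
2·Area = [(6·1 − h·(-1)) + (h·4 − 13·1)] + 198
       = 5·h + 191 = 266
⇒ h = 15.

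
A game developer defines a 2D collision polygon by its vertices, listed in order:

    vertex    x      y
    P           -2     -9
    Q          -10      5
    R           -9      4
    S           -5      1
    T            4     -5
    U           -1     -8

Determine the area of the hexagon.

53.5

Cross-terms: -100, 5, 11, 21, -37, -7  ⇒  Σ = -107
Area = |Σ|/2 = 53.5.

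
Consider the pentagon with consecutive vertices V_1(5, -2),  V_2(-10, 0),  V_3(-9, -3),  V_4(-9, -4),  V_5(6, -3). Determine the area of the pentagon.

Σ = (-20) + (30) + (9) + (51) + (3) = 73
Area = |Σ|/2 = 36.5.

36.5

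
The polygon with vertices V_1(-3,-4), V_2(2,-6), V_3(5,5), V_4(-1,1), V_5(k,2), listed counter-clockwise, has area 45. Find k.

-2

The doubled signed area Σ (x_i y_{i+1} − x_{i+1} y_i) is linear in k.
With k=0 it equals 80; the coefficient of k is -5 (from the two edges through V_5).
So -5·k + 80 = 2·45 = 90 ⇒ k = -2.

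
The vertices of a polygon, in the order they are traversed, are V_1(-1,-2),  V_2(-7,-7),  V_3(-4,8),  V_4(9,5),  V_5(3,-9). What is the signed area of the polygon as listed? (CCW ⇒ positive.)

-147

Apply Gauss's area formula: 2A = Σ (x_i·y_{i+1} − x_{i+1}·y_i), indices taken mod 5.
V_1→V_2: (-1)(-7) − (-7)(-2) = -7
V_2→V_3: (-7)(8) − (-4)(-7) = -84
V_3→V_4: (-4)(5) − (9)(8) = -92
V_4→V_5: (9)(-9) − (3)(5) = -96
V_5→V_1: (3)(-2) − (-1)(-9) = -15
Σ = -294
Signed area = Σ/2 = -147 (negative ⇒ clockwise traversal).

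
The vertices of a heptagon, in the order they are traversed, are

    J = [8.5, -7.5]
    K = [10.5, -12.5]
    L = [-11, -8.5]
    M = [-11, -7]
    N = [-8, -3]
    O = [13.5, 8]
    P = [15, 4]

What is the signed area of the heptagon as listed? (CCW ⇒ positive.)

-264.875

Apply the shoelace (surveyor's) formula: 2A = Σ (x_i·y_{i+1} − x_{i+1}·y_i), indices taken mod 7.
Cross-terms: -27.5, -226.75, -16.5, -23, -23.5, -66, -146.5  ⇒  Σ = -529.75
Signed area = Σ/2 = -264.875 (negative ⇒ clockwise traversal).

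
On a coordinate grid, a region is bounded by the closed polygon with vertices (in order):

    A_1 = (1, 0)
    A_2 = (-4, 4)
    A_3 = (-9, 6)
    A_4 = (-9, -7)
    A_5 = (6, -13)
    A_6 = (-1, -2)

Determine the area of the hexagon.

Apply the shoelace formula: 2A = Σ (x_i·y_{i+1} − x_{i+1}·y_i), indices taken mod 6.
Cross-terms: 4, 12, 117, 159, -25, 2  ⇒  Σ = 269
Area = |Σ|/2 = 134.5.

134.5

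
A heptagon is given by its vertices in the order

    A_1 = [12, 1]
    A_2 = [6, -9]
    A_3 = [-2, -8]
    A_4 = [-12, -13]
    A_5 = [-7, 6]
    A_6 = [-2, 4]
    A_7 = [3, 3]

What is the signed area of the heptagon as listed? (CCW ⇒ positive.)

-240

Apply the shoelace formula: 2A = Σ (x_i·y_{i+1} − x_{i+1}·y_i), indices taken mod 7.
A_1→A_2: (12)(-9) − (6)(1) = -114
A_2→A_3: (6)(-8) − (-2)(-9) = -66
A_3→A_4: (-2)(-13) − (-12)(-8) = -70
A_4→A_5: (-12)(6) − (-7)(-13) = -163
A_5→A_6: (-7)(4) − (-2)(6) = -16
A_6→A_7: (-2)(3) − (3)(4) = -18
A_7→A_1: (3)(1) − (12)(3) = -33
Σ = -480
Signed area = Σ/2 = -240 (negative ⇒ clockwise traversal).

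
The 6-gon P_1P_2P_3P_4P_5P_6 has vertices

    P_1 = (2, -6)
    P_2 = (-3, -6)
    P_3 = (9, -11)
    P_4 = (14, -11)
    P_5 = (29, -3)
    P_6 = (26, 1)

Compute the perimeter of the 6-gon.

70

|P_1P_2| = √((-5)² + (0)²) = √25 = 5
|P_2P_3| = √((12)² + (-5)²) = √169 = 13
|P_3P_4| = √((5)² + (0)²) = √25 = 5
|P_4P_5| = √((15)² + (8)²) = √289 = 17
|P_5P_6| = √((-3)² + (4)²) = √25 = 5
|P_6P_1| = √((-24)² + (-7)²) = √625 = 25
Perimeter = 5 + 13 + 5 + 17 + 5 + 25 = 70.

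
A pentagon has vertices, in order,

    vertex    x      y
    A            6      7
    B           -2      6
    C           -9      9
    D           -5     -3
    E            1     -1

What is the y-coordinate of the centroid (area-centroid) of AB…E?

Apply the shoelace (surveyor's) formula. First the cross-terms c_i = x_i·y_{i+1} − x_{i+1}·y_i:
  50, 36, 72, 8, 13  ⇒  2A = 179, A = 89.5.
Then Σ (y_i + y_{i+1})·c_i = 1668, so ȳ = 1668 / (6·89.5) = 556/179.

556/179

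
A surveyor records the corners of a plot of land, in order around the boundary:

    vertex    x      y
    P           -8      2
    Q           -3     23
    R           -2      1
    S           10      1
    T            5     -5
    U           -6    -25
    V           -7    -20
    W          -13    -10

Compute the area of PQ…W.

354

Cross-terms: -178, 43, -12, -55, -155, -55, -190, -106  ⇒  Σ = -708
Area = |Σ|/2 = 354.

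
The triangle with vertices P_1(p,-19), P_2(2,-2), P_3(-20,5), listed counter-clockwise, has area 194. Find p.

0

Write out the shoelace sum; only the two edges meeting at P_1 involve p:
2·Area = [((-20)·(-19) − p·5) + (p·(-2) − 2·(-19))] + -30
       = -7·p + 388 = 388
⇒ p = 0.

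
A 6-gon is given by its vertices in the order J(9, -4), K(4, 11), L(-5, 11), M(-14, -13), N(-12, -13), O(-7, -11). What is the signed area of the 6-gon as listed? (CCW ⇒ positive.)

313.5

Σ = (115) + (99) + (219) + (26) + (41) + (127) = 627
Signed area = Σ/2 = 313.5 (positive ⇒ counter-clockwise traversal).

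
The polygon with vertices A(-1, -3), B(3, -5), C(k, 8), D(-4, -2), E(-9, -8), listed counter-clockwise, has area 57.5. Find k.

The doubled signed area Σ (x_i y_{i+1} − x_{i+1} y_i) is linear in k.
With k=0 it equals 103; the coefficient of k is 3 (from the two edges through C).
So 3·k + 103 = 2·57.5 = 115 ⇒ k = 4.

4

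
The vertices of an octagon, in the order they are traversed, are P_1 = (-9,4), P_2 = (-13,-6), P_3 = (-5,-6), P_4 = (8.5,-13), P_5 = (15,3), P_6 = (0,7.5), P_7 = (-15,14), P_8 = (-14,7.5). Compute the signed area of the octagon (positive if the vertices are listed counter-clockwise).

Apply Gauss's area formula: 2A = Σ (x_i·y_{i+1} − x_{i+1}·y_i), indices taken mod 8.
Cross-terms: 106, 48, 116, 220.5, 112.5, 112.5, 83.5, 11.5  ⇒  Σ = 810.5
Signed area = Σ/2 = 405.25 (positive ⇒ counter-clockwise traversal).

405.25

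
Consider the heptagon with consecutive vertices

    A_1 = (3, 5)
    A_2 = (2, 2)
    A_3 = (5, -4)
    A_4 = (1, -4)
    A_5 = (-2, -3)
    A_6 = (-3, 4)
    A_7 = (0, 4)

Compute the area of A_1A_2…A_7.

45

Apply Gauss's area formula: 2A = Σ (x_i·y_{i+1} − x_{i+1}·y_i), indices taken mod 7.
Σ = (-4) + (-18) + (-16) + (-11) + (-17) + (-12) + (-12) = -90
Area = |Σ|/2 = 45.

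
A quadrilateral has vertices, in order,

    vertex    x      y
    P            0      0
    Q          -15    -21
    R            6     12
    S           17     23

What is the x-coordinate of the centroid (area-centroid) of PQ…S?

43/15

Apply the shoelace (surveyor's) formula. First the cross-terms c_i = x_i·y_{i+1} − x_{i+1}·y_i:
  0, -54, -66, 0  ⇒  2A = -120, A = -60.
Then Σ (x_i + x_{i+1})·c_i = -1032, so x̄ = -1032 / (6·(-60)) = 43/15.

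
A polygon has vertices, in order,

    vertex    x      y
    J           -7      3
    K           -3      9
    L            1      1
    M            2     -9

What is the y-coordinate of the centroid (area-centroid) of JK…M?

169/201

Apply Gauss's area formula. First the cross-terms c_i = x_i·y_{i+1} − x_{i+1}·y_i:
  -54, -12, -11, -57  ⇒  2A = -134, A = -67.
Then Σ (y_i + y_{i+1})·c_i = -338, so ȳ = -338 / (6·(-67)) = 169/201.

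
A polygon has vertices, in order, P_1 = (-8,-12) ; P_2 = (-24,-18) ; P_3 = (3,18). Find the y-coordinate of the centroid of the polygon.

-4

Apply the surveyor's formula. First the cross-terms c_i = x_i·y_{i+1} − x_{i+1}·y_i:
  -144, -378, 108  ⇒  2A = -414, A = -207.
Then Σ (y_i + y_{i+1})·c_i = 4968, so ȳ = 4968 / (6·(-207)) = -4.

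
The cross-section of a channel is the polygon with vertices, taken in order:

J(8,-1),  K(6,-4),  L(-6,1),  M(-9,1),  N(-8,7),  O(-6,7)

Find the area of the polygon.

80

Apply the shoelace (surveyor's) formula: 2A = Σ (x_i·y_{i+1} − x_{i+1}·y_i), indices taken mod 6.
Σ = (-26) + (-18) + (3) + (-55) + (-14) + (-50) = -160
Area = |Σ|/2 = 80.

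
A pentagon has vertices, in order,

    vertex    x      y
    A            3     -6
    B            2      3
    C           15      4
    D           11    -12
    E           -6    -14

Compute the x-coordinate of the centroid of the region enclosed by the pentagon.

1928/291

Apply Gauss's area formula. First the cross-terms c_i = x_i·y_{i+1} − x_{i+1}·y_i:
  21, -37, -224, -226, 78  ⇒  2A = -388, A = -194.
Then Σ (x_i + x_{i+1})·c_i = -7712, so x̄ = -7712 / (6·(-194)) = 1928/291.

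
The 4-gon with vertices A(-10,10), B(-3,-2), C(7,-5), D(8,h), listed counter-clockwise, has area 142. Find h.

The doubled signed area Σ (x_i y_{i+1} − x_{i+1} y_i) is linear in h.
With h=0 it equals 199; the coefficient of h is 17 (from the two edges through D).
So 17·h + 199 = 2·142 = 284 ⇒ h = 5.

5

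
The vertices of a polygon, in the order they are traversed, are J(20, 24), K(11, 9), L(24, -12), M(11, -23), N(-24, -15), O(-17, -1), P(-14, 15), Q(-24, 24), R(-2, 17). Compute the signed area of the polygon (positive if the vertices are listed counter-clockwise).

-1396.5

Σ = (-84) + (-348) + (-420) + (-717) + (-231) + (-269) + (24) + (-360) + (-388) = -2793
Signed area = Σ/2 = -1396.5 (negative ⇒ clockwise traversal).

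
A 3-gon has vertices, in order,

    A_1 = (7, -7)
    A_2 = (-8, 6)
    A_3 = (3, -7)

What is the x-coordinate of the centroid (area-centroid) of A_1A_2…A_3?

Apply the shoelace (surveyor's) formula. First the cross-terms c_i = x_i·y_{i+1} − x_{i+1}·y_i:
  -14, 38, 28  ⇒  2A = 52, A = 26.
Then Σ (x_i + x_{i+1})·c_i = 104, so x̄ = 104 / (6·26) = 2/3.

2/3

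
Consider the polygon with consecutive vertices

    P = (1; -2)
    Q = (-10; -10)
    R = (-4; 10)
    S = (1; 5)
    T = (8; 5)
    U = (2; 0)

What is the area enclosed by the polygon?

Apply Gauss's area formula: 2A = Σ (x_i·y_{i+1} − x_{i+1}·y_i), indices taken mod 6.
P→Q: (1)(-10) − (-10)(-2) = -30
Q→R: (-10)(10) − (-4)(-10) = -140
R→S: (-4)(5) − (1)(10) = -30
S→T: (1)(5) − (8)(5) = -35
T→U: (8)(0) − (2)(5) = -10
U→P: (2)(-2) − (1)(0) = -4
Σ = -249
Area = |Σ|/2 = 124.5.

124.5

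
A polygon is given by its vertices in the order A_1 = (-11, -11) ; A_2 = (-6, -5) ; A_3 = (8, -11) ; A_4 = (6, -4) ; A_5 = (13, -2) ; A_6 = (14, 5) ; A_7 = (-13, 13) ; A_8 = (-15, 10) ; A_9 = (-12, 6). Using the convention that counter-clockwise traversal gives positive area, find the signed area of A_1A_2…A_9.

401

Σ = (-11) + (106) + (34) + (40) + (93) + (247) + (65) + (30) + (198) = 802
Signed area = Σ/2 = 401 (positive ⇒ counter-clockwise traversal).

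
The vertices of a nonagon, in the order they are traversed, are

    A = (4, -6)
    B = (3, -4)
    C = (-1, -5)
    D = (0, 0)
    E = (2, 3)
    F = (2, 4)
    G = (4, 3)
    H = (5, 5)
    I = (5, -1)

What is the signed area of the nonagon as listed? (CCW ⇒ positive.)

Apply the surveyor's formula: 2A = Σ (x_i·y_{i+1} − x_{i+1}·y_i), indices taken mod 9.
Cross-terms: 2, -19, 0, 0, 2, -10, 5, -30, -26  ⇒  Σ = -76
Signed area = Σ/2 = -38 (negative ⇒ clockwise traversal).

-38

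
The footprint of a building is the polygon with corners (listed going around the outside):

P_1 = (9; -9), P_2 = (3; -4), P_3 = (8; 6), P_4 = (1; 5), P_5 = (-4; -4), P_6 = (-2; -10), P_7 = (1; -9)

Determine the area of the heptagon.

111.5

Apply Gauss's area formula: 2A = Σ (x_i·y_{i+1} − x_{i+1}·y_i), indices taken mod 7.
P_1→P_2: (9)(-4) − (3)(-9) = -9
P_2→P_3: (3)(6) − (8)(-4) = 50
P_3→P_4: (8)(5) − (1)(6) = 34
P_4→P_5: (1)(-4) − (-4)(5) = 16
P_5→P_6: (-4)(-10) − (-2)(-4) = 32
P_6→P_7: (-2)(-9) − (1)(-10) = 28
P_7→P_1: (1)(-9) − (9)(-9) = 72
Σ = 223
Area = |Σ|/2 = 111.5.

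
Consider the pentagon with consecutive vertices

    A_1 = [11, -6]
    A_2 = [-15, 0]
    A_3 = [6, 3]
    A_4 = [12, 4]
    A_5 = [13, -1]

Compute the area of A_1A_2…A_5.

Σ = (-90) + (-45) + (-12) + (-64) + (-67) = -278
Area = |Σ|/2 = 139.

139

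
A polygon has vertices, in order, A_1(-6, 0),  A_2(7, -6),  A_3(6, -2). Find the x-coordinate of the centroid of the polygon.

7/3

Apply the surveyor's formula. First the cross-terms c_i = x_i·y_{i+1} − x_{i+1}·y_i:
  36, 22, -12  ⇒  2A = 46, A = 23.
Then Σ (x_i + x_{i+1})·c_i = 322, so x̄ = 322 / (6·23) = 7/3.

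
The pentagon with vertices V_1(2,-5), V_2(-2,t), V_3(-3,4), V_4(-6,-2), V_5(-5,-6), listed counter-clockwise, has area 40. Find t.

1

Write out the shoelace sum; only the two edges meeting at V_2 involve t:
2·Area = [(2·t − (-2)·(-5)) + ((-2)·4 − (-3)·t)] + 93
       = 5·t + 75 = 80
⇒ t = 1.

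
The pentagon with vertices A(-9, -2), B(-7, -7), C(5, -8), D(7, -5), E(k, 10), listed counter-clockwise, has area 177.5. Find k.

8

Write out the shoelace sum; only the two edges meeting at E involve k:
2·Area = [(7·10 − k·(-5)) + (k·(-2) − (-9)·10)] + 171
       = 3·k + 331 = 355
⇒ k = 8.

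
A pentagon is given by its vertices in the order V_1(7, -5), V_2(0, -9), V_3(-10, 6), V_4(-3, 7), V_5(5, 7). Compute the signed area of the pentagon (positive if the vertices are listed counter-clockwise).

-167.5

Apply Gauss's area formula: 2A = Σ (x_i·y_{i+1} − x_{i+1}·y_i), indices taken mod 5.
V_1→V_2: (7)(-9) − (0)(-5) = -63
V_2→V_3: (0)(6) − (-10)(-9) = -90
V_3→V_4: (-10)(7) − (-3)(6) = -52
V_4→V_5: (-3)(7) − (5)(7) = -56
V_5→V_1: (5)(-5) − (7)(7) = -74
Σ = -335
Signed area = Σ/2 = -167.5 (negative ⇒ clockwise traversal).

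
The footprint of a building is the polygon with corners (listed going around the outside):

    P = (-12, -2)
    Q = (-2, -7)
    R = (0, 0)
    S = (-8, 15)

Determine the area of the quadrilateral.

Σ = (80) + (0) + (0) + (196) = 276
Area = |Σ|/2 = 138.

138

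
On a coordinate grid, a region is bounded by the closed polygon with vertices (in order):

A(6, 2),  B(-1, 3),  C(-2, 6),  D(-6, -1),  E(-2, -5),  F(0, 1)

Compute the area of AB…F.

Apply the surveyor's formula: 2A = Σ (x_i·y_{i+1} − x_{i+1}·y_i), indices taken mod 6.
Σ = (20) + (0) + (38) + (28) + (-2) + (-6) = 78
Area = |Σ|/2 = 39.

39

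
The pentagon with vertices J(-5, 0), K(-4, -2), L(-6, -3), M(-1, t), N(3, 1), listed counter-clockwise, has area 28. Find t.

-5

Write out the shoelace sum; only the two edges meeting at M involve t:
2·Area = [((-6)·t − (-1)·(-3)) + ((-1)·1 − 3·t)] + 15
       = -9·t + 11 = 56
⇒ t = -5.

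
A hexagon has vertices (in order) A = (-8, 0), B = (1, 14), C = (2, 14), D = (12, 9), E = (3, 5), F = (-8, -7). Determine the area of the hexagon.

140

Σ = (-112) + (-14) + (-150) + (33) + (19) + (-56) = -280
Area = |Σ|/2 = 140.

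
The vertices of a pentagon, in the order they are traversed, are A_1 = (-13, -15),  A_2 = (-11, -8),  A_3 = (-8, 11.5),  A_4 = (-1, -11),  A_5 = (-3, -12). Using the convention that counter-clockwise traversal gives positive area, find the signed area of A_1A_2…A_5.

-142

Σ = (-61) + (-190.5) + (99.5) + (-21) + (-111) = -284
Signed area = Σ/2 = -142 (negative ⇒ clockwise traversal).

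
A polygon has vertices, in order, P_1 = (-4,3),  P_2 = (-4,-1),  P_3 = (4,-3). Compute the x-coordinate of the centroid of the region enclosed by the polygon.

Apply Gauss's area formula. First the cross-terms c_i = x_i·y_{i+1} − x_{i+1}·y_i:
  16, 16, 0  ⇒  2A = 32, A = 16.
Then Σ (x_i + x_{i+1})·c_i = -128, so x̄ = -128 / (6·16) = -4/3.

-4/3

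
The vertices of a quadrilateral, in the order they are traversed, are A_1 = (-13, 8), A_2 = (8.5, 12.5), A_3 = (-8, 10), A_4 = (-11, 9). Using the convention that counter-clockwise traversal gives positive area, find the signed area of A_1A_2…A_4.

Apply the surveyor's formula: 2A = Σ (x_i·y_{i+1} − x_{i+1}·y_i), indices taken mod 4.
Σ = (-230.5) + (185) + (38) + (29) = 21.5
Signed area = Σ/2 = 10.75 (positive ⇒ counter-clockwise traversal).

10.75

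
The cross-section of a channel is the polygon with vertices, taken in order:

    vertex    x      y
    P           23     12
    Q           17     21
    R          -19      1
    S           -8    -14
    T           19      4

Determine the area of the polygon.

669.5

Σ = (279) + (416) + (274) + (234) + (136) = 1339
Area = |Σ|/2 = 669.5.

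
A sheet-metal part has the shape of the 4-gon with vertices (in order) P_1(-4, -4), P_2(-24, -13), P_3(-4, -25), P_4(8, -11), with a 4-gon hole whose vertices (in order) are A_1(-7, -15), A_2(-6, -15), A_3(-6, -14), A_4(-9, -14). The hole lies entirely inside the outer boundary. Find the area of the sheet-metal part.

Outer boundary:
Σ = (-44) + (548) + (244) + (-76) = 672
Area = |Σ|/2 = 336.
Hole:
Cross-terms: 15, -6, -42, 37  ⇒  Σ = 4
Area = |Σ|/2 = 2.
Net area = 336 − 2 = 334.

334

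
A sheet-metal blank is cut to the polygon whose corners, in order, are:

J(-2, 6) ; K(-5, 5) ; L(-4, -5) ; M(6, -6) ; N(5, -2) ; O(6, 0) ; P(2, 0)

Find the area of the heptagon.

Apply Gauss's area formula: 2A = Σ (x_i·y_{i+1} − x_{i+1}·y_i), indices taken mod 7.
Σ = (20) + (45) + (54) + (18) + (12) + (0) + (12) = 161
Area = |Σ|/2 = 80.5.

80.5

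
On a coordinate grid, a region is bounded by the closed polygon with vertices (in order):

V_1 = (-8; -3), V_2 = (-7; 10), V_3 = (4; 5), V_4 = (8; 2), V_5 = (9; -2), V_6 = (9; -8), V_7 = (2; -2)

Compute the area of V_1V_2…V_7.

Apply Gauss's area formula: 2A = Σ (x_i·y_{i+1} − x_{i+1}·y_i), indices taken mod 7.
V_1→V_2: (-8)(10) − (-7)(-3) = -101
V_2→V_3: (-7)(5) − (4)(10) = -75
V_3→V_4: (4)(2) − (8)(5) = -32
V_4→V_5: (8)(-2) − (9)(2) = -34
V_5→V_6: (9)(-8) − (9)(-2) = -54
V_6→V_7: (9)(-2) − (2)(-8) = -2
V_7→V_1: (2)(-3) − (-8)(-2) = -22
Σ = -320
Area = |Σ|/2 = 160.

160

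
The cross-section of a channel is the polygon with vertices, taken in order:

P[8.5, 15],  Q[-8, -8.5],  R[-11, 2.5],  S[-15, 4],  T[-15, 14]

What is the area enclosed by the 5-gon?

283.125

Apply the shoelace formula: 2A = Σ (x_i·y_{i+1} − x_{i+1}·y_i), indices taken mod 5.
P→Q: (8.5)(-8.5) − (-8)(15) = 47.75
Q→R: (-8)(2.5) − (-11)(-8.5) = -113.5
R→S: (-11)(4) − (-15)(2.5) = -6.5
S→T: (-15)(14) − (-15)(4) = -150
T→P: (-15)(15) − (8.5)(14) = -344
Σ = -566.25
Area = |Σ|/2 = 283.125.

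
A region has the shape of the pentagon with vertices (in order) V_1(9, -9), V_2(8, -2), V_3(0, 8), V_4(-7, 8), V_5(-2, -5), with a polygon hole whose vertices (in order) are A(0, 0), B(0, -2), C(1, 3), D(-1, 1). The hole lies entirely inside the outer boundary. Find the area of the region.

141

Outer boundary:
Cross-terms: 54, 64, 56, 51, 63  ⇒  Σ = 288
Area = |Σ|/2 = 144.
Hole:
A→B: (0)(-2) − (0)(0) = 0
B→C: (0)(3) − (1)(-2) = 2
C→D: (1)(1) − (-1)(3) = 4
D→A: (-1)(0) − (0)(1) = 0
Σ = 6
Area = |Σ|/2 = 3.
Net area = 144 − 3 = 141.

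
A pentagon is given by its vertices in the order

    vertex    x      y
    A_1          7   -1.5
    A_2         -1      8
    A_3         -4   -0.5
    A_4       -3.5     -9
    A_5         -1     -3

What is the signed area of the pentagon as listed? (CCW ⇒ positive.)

72.625

Apply the surveyor's formula: 2A = Σ (x_i·y_{i+1} − x_{i+1}·y_i), indices taken mod 5.
Σ = (54.5) + (32.5) + (34.25) + (1.5) + (22.5) = 145.25
Signed area = Σ/2 = 72.625 (positive ⇒ counter-clockwise traversal).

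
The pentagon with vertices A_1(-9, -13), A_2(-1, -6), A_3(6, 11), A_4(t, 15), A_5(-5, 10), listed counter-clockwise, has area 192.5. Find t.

1

The doubled signed area Σ (x_i y_{i+1} − x_{i+1} y_i) is linear in t.
With t=0 it equals 386; the coefficient of t is -1 (from the two edges through A_4).
So -1·t + 386 = 2·192.5 = 385 ⇒ t = 1.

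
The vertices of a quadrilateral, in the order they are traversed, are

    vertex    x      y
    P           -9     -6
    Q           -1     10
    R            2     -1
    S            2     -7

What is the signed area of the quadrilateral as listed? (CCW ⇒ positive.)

P→Q: (-9)(10) − (-1)(-6) = -96
Q→R: (-1)(-1) − (2)(10) = -19
R→S: (2)(-7) − (2)(-1) = -12
S→P: (2)(-6) − (-9)(-7) = -75
Σ = -202
Signed area = Σ/2 = -101 (negative ⇒ clockwise traversal).

-101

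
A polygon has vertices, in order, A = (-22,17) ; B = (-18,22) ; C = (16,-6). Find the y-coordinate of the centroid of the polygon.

11

Apply Gauss's area formula. First the cross-terms c_i = x_i·y_{i+1} − x_{i+1}·y_i:
  -178, -244, 140  ⇒  2A = -282, A = -141.
Then Σ (y_i + y_{i+1})·c_i = -9306, so ȳ = -9306 / (6·(-141)) = 11.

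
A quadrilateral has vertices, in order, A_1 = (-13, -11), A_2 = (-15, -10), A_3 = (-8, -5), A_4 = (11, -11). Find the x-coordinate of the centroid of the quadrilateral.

-684/161

Apply Gauss's area formula. First the cross-terms c_i = x_i·y_{i+1} − x_{i+1}·y_i:
  -35, -5, 143, -264  ⇒  2A = -161, A = -80.5.
Then Σ (x_i + x_{i+1})·c_i = 2052, so x̄ = 2052 / (6·(-80.5)) = -684/161.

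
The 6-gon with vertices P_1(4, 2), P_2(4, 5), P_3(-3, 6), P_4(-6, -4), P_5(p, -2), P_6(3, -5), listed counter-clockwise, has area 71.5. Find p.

0

The doubled signed area Σ (x_i y_{i+1} − x_{i+1} y_i) is linear in p.
With p=0 it equals 143; the coefficient of p is -1 (from the two edges through P_5).
So -1·p + 143 = 2·71.5 = 143 ⇒ p = 0.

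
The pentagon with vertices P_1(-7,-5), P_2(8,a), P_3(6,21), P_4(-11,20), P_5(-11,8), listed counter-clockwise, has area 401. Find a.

0

Write out the shoelace sum; only the two edges meeting at P_2 involve a:
2·Area = [((-7)·a − 8·(-5)) + (8·21 − 6·a)] + 594
       = -13·a + 802 = 802
⇒ a = 0.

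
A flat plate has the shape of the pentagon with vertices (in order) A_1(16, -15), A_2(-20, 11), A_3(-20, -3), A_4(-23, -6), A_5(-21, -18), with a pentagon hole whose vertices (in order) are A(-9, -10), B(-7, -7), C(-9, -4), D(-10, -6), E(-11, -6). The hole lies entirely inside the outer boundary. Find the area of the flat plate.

538

Outer boundary:
Apply the shoelace (surveyor's) formula: 2A = Σ (x_i·y_{i+1} − x_{i+1}·y_i), indices taken mod 5.
Σ = (-124) + (280) + (51) + (288) + (603) = 1098
Area = |Σ|/2 = 549.
Hole:
Apply the shoelace formula: 2A = Σ (x_i·y_{i+1} − x_{i+1}·y_i), indices taken mod 5.
A→B: (-9)(-7) − (-7)(-10) = -7
B→C: (-7)(-4) − (-9)(-7) = -35
C→D: (-9)(-6) − (-10)(-4) = 14
D→E: (-10)(-6) − (-11)(-6) = -6
E→A: (-11)(-10) − (-9)(-6) = 56
Σ = 22
Area = |Σ|/2 = 11.
Net area = 549 − 11 = 538.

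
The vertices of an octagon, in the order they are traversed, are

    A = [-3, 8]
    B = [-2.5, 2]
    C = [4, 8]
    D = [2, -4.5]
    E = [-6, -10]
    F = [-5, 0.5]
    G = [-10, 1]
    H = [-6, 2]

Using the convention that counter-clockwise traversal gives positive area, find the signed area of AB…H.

Cross-terms: 14, -28, -34, -47, -53, 0, -14, -42  ⇒  Σ = -204
Signed area = Σ/2 = -102 (negative ⇒ clockwise traversal).

-102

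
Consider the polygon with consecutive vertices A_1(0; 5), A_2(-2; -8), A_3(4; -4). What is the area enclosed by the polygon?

A_1→A_2: (0)(-8) − (-2)(5) = 10
A_2→A_3: (-2)(-4) − (4)(-8) = 40
A_3→A_1: (4)(5) − (0)(-4) = 20
Σ = 70
Area = |Σ|/2 = 35.

35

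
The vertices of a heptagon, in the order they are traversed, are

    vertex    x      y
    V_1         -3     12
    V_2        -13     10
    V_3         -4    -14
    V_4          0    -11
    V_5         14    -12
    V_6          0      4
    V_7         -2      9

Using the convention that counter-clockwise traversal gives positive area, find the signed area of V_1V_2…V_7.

Apply Gauss's area formula: 2A = Σ (x_i·y_{i+1} − x_{i+1}·y_i), indices taken mod 7.
Σ = (126) + (222) + (44) + (154) + (56) + (8) + (3) = 613
Signed area = Σ/2 = 306.5 (positive ⇒ counter-clockwise traversal).

306.5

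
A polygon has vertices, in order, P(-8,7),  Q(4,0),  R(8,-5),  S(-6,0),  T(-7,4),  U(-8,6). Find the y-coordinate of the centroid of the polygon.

41/60

Apply Gauss's area formula. First the cross-terms c_i = x_i·y_{i+1} − x_{i+1}·y_i:
  -28, -20, -30, -24, -10, -8  ⇒  2A = -120, A = -60.
Then Σ (y_i + y_{i+1})·c_i = -246, so ȳ = -246 / (6·(-60)) = 41/60.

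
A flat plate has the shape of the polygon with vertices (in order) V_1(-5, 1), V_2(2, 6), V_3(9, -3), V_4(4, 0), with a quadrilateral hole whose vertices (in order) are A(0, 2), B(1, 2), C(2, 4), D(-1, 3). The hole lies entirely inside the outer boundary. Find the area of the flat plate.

Outer boundary:
Σ = (-32) + (-60) + (12) + (4) = -76
Area = |Σ|/2 = 38.
Hole:
Apply the shoelace (surveyor's) formula: 2A = Σ (x_i·y_{i+1} − x_{i+1}·y_i), indices taken mod 4.
Σ = (-2) + (0) + (10) + (-2) = 6
Area = |Σ|/2 = 3.
Net area = 38 − 3 = 35.

35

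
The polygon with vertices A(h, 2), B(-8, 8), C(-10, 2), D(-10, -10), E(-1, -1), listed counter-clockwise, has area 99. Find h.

The doubled signed area Σ (x_i y_{i+1} − x_{i+1} y_i) is linear in h.
With h=0 it equals 198; the coefficient of h is 9 (from the two edges through A).
So 9·h + 198 = 2·99 = 198 ⇒ h = 0.

0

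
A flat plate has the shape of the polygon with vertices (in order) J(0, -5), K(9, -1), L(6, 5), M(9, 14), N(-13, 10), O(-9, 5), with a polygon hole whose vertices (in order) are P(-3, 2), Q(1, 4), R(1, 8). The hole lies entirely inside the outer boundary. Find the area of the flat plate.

Outer boundary:
Apply the shoelace (surveyor's) formula: 2A = Σ (x_i·y_{i+1} − x_{i+1}·y_i), indices taken mod 6.
J→K: (0)(-1) − (9)(-5) = 45
K→L: (9)(5) − (6)(-1) = 51
L→M: (6)(14) − (9)(5) = 39
M→N: (9)(10) − (-13)(14) = 272
N→O: (-13)(5) − (-9)(10) = 25
O→J: (-9)(-5) − (0)(5) = 45
Σ = 477
Area = |Σ|/2 = 238.5.
Hole:
Apply Gauss's area formula: 2A = Σ (x_i·y_{i+1} − x_{i+1}·y_i), indices taken mod 3.
Σ = (-14) + (4) + (26) = 16
Area = |Σ|/2 = 8.
Net area = 238.5 − 8 = 230.5.

230.5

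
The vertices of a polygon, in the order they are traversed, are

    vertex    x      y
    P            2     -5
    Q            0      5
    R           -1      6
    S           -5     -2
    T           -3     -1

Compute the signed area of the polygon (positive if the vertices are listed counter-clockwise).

Σ = (10) + (5) + (32) + (-1) + (17) = 63
Signed area = Σ/2 = 31.5 (positive ⇒ counter-clockwise traversal).

31.5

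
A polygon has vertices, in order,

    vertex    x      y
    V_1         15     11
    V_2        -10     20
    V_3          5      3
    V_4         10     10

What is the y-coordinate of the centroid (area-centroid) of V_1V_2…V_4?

457/39

Apply Gauss's area formula. First the cross-terms c_i = x_i·y_{i+1} − x_{i+1}·y_i:
  410, -130, 20, -40  ⇒  2A = 260, A = 130.
Then Σ (y_i + y_{i+1})·c_i = 9140, so ȳ = 9140 / (6·130) = 457/39.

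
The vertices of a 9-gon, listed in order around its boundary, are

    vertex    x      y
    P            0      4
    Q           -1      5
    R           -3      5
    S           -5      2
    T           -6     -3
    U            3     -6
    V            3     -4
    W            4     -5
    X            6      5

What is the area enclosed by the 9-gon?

93

Σ = (4) + (10) + (19) + (27) + (45) + (6) + (1) + (50) + (24) = 186
Area = |Σ|/2 = 93.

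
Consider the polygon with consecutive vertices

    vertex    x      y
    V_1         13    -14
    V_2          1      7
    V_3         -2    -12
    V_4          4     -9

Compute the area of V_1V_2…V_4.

117

Apply the shoelace formula: 2A = Σ (x_i·y_{i+1} − x_{i+1}·y_i), indices taken mod 4.
Cross-terms: 105, 2, 66, 61  ⇒  Σ = 234
Area = |Σ|/2 = 117.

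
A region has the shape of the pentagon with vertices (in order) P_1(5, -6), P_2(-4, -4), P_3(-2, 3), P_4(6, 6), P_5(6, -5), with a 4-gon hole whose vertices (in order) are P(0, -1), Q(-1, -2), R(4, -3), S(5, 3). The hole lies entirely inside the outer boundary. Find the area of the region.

Outer boundary:
Apply the shoelace formula: 2A = Σ (x_i·y_{i+1} − x_{i+1}·y_i), indices taken mod 5.
Σ = (-44) + (-20) + (-30) + (-66) + (-11) = -171
Area = |Σ|/2 = 85.5.
Hole:
Σ = (-1) + (11) + (27) + (-5) = 32
Area = |Σ|/2 = 16.
Net area = 85.5 − 16 = 69.5.

69.5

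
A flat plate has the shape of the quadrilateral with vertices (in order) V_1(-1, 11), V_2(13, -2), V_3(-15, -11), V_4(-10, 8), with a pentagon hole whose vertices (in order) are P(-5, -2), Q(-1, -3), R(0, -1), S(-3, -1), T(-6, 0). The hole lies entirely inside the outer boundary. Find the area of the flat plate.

Outer boundary:
Apply the shoelace (surveyor's) formula: 2A = Σ (x_i·y_{i+1} − x_{i+1}·y_i), indices taken mod 4.
Σ = (-141) + (-173) + (-230) + (-102) = -646
Area = |Σ|/2 = 323.
Hole:
Cross-terms: 13, 1, -3, -6, 12  ⇒  Σ = 17
Area = |Σ|/2 = 8.5.
Net area = 323 − 8.5 = 314.5.

314.5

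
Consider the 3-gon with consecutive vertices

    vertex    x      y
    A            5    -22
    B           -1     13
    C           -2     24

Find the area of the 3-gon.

Cross-terms: 43, 2, -76  ⇒  Σ = -31
Area = |Σ|/2 = 15.5.

15.5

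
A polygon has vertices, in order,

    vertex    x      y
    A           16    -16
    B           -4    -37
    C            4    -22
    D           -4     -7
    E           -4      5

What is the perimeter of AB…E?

|AB| = √((-20)² + (-21)²) = √841 = 29
|BC| = √((8)² + (15)²) = √289 = 17
|CD| = √((-8)² + (15)²) = √289 = 17
|DE| = √((0)² + (12)²) = √144 = 12
|EA| = √((20)² + (-21)²) = √841 = 29
Perimeter = 29 + 17 + 17 + 12 + 29 = 104.

104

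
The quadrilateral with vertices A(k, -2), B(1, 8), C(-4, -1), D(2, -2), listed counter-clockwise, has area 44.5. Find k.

The doubled signed area Σ (x_i y_{i+1} − x_{i+1} y_i) is linear in k.
With k=0 it equals 39; the coefficient of k is 10 (from the two edges through A).
So 10·k + 39 = 2·44.5 = 89 ⇒ k = 5.

5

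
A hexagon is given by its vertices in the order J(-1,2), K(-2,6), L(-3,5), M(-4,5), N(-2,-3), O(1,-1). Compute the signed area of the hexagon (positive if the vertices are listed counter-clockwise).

19.5

Σ = (-2) + (8) + (5) + (22) + (5) + (1) = 39
Signed area = Σ/2 = 19.5 (positive ⇒ counter-clockwise traversal).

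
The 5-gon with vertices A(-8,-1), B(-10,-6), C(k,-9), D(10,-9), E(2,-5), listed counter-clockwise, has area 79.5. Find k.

-5

The doubled signed area Σ (x_i y_{i+1} − x_{i+1} y_i) is linear in k.
With k=0 it equals 144; the coefficient of k is -3 (from the two edges through C).
So -3·k + 144 = 2·79.5 = 159 ⇒ k = -5.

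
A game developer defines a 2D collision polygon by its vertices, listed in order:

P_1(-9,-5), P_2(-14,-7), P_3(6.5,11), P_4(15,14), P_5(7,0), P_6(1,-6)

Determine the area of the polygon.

194.25

Apply the shoelace (surveyor's) formula: 2A = Σ (x_i·y_{i+1} − x_{i+1}·y_i), indices taken mod 6.
Σ = (-7) + (-108.5) + (-74) + (-98) + (-42) + (-59) = -388.5
Area = |Σ|/2 = 194.25.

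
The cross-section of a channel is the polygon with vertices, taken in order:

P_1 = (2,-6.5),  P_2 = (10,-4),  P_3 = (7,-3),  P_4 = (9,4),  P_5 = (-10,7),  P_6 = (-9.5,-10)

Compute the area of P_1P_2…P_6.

P_1→P_2: (2)(-4) − (10)(-6.5) = 57
P_2→P_3: (10)(-3) − (7)(-4) = -2
P_3→P_4: (7)(4) − (9)(-3) = 55
P_4→P_5: (9)(7) − (-10)(4) = 103
P_5→P_6: (-10)(-10) − (-9.5)(7) = 166.5
P_6→P_1: (-9.5)(-6.5) − (2)(-10) = 81.75
Σ = 461.25
Area = |Σ|/2 = 230.625.

230.625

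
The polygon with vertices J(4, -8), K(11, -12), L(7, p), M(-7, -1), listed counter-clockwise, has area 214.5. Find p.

The doubled signed area Σ (x_i y_{i+1} − x_{i+1} y_i) is linear in p.
With p=0 it equals 177; the coefficient of p is 18 (from the two edges through L).
So 18·p + 177 = 2·214.5 = 429 ⇒ p = 14.

14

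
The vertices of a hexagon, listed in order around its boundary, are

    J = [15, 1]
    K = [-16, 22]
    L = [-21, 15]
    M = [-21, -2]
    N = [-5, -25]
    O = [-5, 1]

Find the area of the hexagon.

645

Apply the shoelace formula: 2A = Σ (x_i·y_{i+1} − x_{i+1}·y_i), indices taken mod 6.
J→K: (15)(22) − (-16)(1) = 346
K→L: (-16)(15) − (-21)(22) = 222
L→M: (-21)(-2) − (-21)(15) = 357
M→N: (-21)(-25) − (-5)(-2) = 515
N→O: (-5)(1) − (-5)(-25) = -130
O→J: (-5)(1) − (15)(1) = -20
Σ = 1290
Area = |Σ|/2 = 645.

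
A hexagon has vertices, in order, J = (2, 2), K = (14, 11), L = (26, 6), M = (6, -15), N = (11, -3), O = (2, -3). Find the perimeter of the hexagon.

|JK| = √((12)² + (9)²) = √225 = 15
|KL| = √((12)² + (-5)²) = √169 = 13
|LM| = √((-20)² + (-21)²) = √841 = 29
|MN| = √((5)² + (12)²) = √169 = 13
|NO| = √((-9)² + (0)²) = √81 = 9
|OJ| = √((0)² + (5)²) = √25 = 5
Perimeter = 15 + 13 + 29 + 13 + 9 + 5 = 84.

84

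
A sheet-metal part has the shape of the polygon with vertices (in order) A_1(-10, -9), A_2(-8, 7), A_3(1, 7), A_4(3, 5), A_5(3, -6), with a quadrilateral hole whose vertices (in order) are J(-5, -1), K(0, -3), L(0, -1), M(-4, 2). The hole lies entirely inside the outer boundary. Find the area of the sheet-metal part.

Outer boundary:
Σ = (-142) + (-63) + (-16) + (-33) + (-87) = -341
Area = |Σ|/2 = 170.5.
Hole:
Apply the shoelace (surveyor's) formula: 2A = Σ (x_i·y_{i+1} − x_{i+1}·y_i), indices taken mod 4.
Σ = (15) + (0) + (-4) + (14) = 25
Area = |Σ|/2 = 12.5.
Net area = 170.5 − 12.5 = 158.

158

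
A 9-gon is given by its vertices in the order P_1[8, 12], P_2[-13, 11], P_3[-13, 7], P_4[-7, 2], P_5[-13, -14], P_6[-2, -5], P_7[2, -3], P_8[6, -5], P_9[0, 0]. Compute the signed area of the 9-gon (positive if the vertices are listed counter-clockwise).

Apply Gauss's area formula: 2A = Σ (x_i·y_{i+1} − x_{i+1}·y_i), indices taken mod 9.
Σ = (244) + (52) + (23) + (124) + (37) + (16) + (8) + (0) + (0) = 504
Signed area = Σ/2 = 252 (positive ⇒ counter-clockwise traversal).

252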